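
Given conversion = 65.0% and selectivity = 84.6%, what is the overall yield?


Overall yield = conversion (%) * selectivity (%) / 100
Conversion = 65.0%, Selectivity = 84.6%
Y = 65.0 * 84.6 / 100
= 54.99 %

54.99 %


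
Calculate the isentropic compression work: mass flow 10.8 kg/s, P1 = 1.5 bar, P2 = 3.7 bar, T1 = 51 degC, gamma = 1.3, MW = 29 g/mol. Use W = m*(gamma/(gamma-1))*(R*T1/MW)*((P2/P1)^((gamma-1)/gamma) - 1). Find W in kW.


Isentropic work: W = m*(gamma/(gamma-1))*(R*T1/MW)*((P2/P1)^((gamma-1)/gamma) - 1)
T1 = 51 + 273.15 = 324.15 K
Pressure ratio = 3.7 / 1.5 = 2.46667
Exponent = (1.3 - 1)/1.3 = 0.230769
(P2/P1)^exp - 1 = 2.46667^0.230769 - 1 = 0.231649
W = 10.8 * 1.3 / 0.3 * 8.314 * 324.15 / 29 * 0.231649 = 1007

1007 kW


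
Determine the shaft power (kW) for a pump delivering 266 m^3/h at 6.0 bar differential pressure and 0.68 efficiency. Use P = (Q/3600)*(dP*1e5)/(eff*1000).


Q = 266 / 3600 = 0.0738889 m^3/s
P = 0.0738889 * (6.0 * 1e5) / 0.68 / 1000 = 65.20

65.20 kW


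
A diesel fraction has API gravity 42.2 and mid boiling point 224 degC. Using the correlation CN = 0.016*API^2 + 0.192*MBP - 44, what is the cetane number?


CN = 0.016 * 42.2^2 + 0.192 * 224 - 44
CN = 28.49344 + 43.008 - 44 = 27.50144

27.50144


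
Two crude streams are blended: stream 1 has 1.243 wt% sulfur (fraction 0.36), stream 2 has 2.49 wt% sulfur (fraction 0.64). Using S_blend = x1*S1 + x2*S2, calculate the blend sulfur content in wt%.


Linear sulfur blending: S_blend = x1*S1 + x2*S2
Contribution 1: 0.36 * 1.243 = 0.44748 wt%
Contribution 2: 0.64 * 2.49 = 1.5936 wt%
S_blend = 0.44748 + 1.5936 = 2.04108

2.04108 wt%


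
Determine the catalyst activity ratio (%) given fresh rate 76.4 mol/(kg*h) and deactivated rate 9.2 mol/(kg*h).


Activity (%) = (rate_used / rate_fresh) * 100
rate_used = 9.2, rate_fresh = 76.4
= (9.2 / 76.4) * 100
= 0.1204 * 100 = 12.04

12.04 %


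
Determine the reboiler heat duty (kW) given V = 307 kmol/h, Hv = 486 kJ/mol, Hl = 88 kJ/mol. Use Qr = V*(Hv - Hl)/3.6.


Qr = 307 * (486 - 88) / 3.6 = 307 * 398 / 3.6 = 33940

33940 kW


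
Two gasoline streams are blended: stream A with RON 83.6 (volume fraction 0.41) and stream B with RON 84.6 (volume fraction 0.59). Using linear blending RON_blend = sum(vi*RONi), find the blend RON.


Linear blending: RON_blend = sum(vi * RONi)
Contribution 1: 0.41 * 83.6 = 34.276
Contribution 2: 0.59 * 84.6 = 49.914
RON_blend = 34.276 + 49.914 = 84.19

84.19


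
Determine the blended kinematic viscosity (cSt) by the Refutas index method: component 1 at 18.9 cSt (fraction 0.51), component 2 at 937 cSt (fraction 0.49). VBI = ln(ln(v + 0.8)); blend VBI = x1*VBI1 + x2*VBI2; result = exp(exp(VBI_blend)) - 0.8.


Refutas method: VBN_i = 14.534*ln(ln(visc_i + 0.8)) + 10.975, blended linearly by mass fraction; since VBN is linear in VBI_i = ln(ln(visc_i + 0.8)) and the fractions sum to 1, blend VBI directly: visc = exp(exp(VBI_blend)) - 0.8
VBI_1 = ln(ln(18.9 + 0.8)) = 1.09213
VBI_2 = ln(ln(937 + 0.8)) = 1.9233
VBI_blend = 0.51 * 1.09213 + 0.49 * 1.9233 = 1.4994
visc_blend = exp(exp(1.4994)) - 0.8 = 87.35

87.35 cSt


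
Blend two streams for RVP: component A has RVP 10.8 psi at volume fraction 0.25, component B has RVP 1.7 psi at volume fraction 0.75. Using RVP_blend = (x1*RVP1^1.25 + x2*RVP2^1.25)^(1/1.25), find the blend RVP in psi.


Chevron index: RVP_blend = (sum xi*RVPi^1.25)^(1/1.25)
RVP^1.25 terms: 0.25 * 10.8^1.25 + 0.75 * 1.7^1.25 = 6.3505
RVP_blend = 6.3505^(1/1.25) = 4.388

4.388 psi


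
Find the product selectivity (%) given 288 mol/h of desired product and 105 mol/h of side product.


Selectivity = desired / (desired + undesired) * 100
Total products = 288 + 105 = 393 mol/h
S = 288 / 393 * 100
= 0.7328 * 100
= 73.28 %

73.28 %


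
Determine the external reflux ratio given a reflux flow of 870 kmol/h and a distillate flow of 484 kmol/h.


Reflux ratio definition: R = L / D (liquid returned / distillate withdrawn)
L = 870 kmol/h, D = 484 kmol/h
R = 870 / 484 = 1.798

1.798


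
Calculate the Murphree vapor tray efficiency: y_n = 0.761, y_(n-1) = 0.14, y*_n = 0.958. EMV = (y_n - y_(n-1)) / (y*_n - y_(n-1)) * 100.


Murphree vapor efficiency: EMV = (y_n - y_(n-1)) / (y*_n - y_(n-1)) * 100
EMV = (0.761 - 0.14) / (0.958 - 0.14) * 100 = 0.621 / 0.818 * 100 = 75.92

75.92 %


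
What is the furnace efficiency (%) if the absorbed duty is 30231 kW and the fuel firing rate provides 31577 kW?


Furnace efficiency = Q_absorbed / Q_fuel * 100
= 30231 / 31577 * 100 = 95.74

95.74 %


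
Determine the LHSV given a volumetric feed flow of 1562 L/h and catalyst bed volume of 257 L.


LHSV = volumetric feed rate / catalyst volume
= 1562 L/h / 257 L
= 6.078 h^-1

6.078 h^-1


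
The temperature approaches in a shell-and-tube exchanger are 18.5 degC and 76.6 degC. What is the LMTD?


LMTD = (dT1 - dT2) / ln(dT1/dT2)
= (18.5 - 76.6) / ln(18.5 / 76.6) = -58.1 / -1.42083 = 40.89

40.89 degC


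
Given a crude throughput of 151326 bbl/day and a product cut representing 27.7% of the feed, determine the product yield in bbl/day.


Crude throughput = 151326 bbl/day
Fraction yield = 27.7%
yield = throughput * fraction / 100
yield = 151326 * 27.7 / 100 = 41917.302

41917.302 bbl/day


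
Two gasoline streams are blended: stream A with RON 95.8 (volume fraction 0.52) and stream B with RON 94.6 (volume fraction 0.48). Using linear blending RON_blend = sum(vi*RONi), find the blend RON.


Linear blending: RON_blend = sum(vi * RONi)
Contribution 1: 0.52 * 95.8 = 49.816
Contribution 2: 0.48 * 94.6 = 45.408
RON_blend = 49.816 + 45.408 = 95.224

95.224


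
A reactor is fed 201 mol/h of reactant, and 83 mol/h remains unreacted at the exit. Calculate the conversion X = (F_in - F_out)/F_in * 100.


X = (F_in - F_out) / F_in * 100
Moles reacted = 201 - 83 = 118
X = 118 / 201 * 100
= 0.5871 * 100
= 58.71 %

58.71 %


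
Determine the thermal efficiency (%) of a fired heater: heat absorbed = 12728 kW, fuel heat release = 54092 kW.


Furnace efficiency = Q_absorbed / Q_fuel * 100
= 12728 / 54092 * 100 = 23.53

23.53 %


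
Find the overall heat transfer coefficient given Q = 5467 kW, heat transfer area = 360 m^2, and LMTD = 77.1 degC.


From Q = U*A*LMTD, U = Q / (A * LMTD)
U = 5467 / (360 * 77.1) = 5467 / 27756 = 0.1970

0.1970 kW/(m^2*K)


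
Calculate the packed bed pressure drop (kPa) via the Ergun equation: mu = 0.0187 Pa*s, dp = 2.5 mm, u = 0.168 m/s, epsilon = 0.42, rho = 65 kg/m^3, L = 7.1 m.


dp = 2.5 mm = 0.0025 m
Viscous term = 150*0.0187*0.168*(1-0.42)^2 / (0.0025^2*0.42^3) = 342350
Inertial term = 1.75*65*0.168^2*(1-0.42) / (0.0025*0.42^3) = 10053.3
dP/L = 342350 + 10053.3 = 352403 Pa/m
dP = 352403 * 7.1 / 1000 = 2502 kPa

2502 kPa


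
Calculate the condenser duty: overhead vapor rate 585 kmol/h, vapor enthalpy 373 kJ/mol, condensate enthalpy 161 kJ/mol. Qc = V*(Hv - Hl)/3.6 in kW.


Qc = 585 * (373 - 161) / 3.6 = 585 * 212 / 3.6 = 34450

34450 kW


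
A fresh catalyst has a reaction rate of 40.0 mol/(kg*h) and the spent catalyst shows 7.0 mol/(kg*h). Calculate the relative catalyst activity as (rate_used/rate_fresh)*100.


Activity (%) = (rate_used / rate_fresh) * 100
rate_used = 7.0, rate_fresh = 40.0
= (7.0 / 40.0) * 100
= 0.1750 * 100 = 17.50

17.50 %


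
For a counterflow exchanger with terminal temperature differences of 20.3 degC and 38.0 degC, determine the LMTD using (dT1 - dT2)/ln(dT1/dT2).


LMTD = (dT1 - dT2) / ln(dT1/dT2)
= (20.3 - 38.0) / ln(20.3 / 38.0) = -17.7 / -0.626965 = 28.23

28.23 degC


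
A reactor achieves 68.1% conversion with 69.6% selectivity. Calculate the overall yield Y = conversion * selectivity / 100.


Overall yield = conversion (%) * selectivity (%) / 100
Conversion = 68.1%, Selectivity = 69.6%
Y = 68.1 * 69.6 / 100
= 47.3976 %

47.3976 %


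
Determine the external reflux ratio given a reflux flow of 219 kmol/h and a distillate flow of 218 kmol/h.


Reflux ratio definition: R = L / D (liquid returned / distillate withdrawn)
L = 219 kmol/h, D = 218 kmol/h
R = 219 / 218 = 1.005

1.005


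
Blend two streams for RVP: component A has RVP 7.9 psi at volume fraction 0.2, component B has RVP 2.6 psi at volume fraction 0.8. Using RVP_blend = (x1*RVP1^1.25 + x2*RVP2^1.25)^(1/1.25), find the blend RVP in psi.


Chevron index: RVP_blend = (sum xi*RVPi^1.25)^(1/1.25)
RVP^1.25 terms: 0.2 * 7.9^1.25 + 0.8 * 2.6^1.25 = 5.29012
RVP_blend = 5.29012^(1/1.25) = 3.791

3.791 psi


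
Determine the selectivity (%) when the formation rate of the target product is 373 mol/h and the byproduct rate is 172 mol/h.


Selectivity = desired / (desired + undesired) * 100
Total products = 373 + 172 = 545 mol/h
S = 373 / 545 * 100
= 0.6844 * 100
= 68.44 %

68.44 %


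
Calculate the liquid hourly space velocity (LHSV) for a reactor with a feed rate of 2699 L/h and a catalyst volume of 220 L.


LHSV = volumetric feed rate / catalyst volume
= 2699 L/h / 220 L
= 12.27 h^-1

12.27 h^-1


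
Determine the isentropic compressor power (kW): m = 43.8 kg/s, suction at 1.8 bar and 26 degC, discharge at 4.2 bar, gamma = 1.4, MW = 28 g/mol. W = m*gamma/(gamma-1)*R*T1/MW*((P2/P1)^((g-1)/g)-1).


Isentropic work: W = m*(gamma/(gamma-1))*(R*T1/MW)*((P2/P1)^((gamma-1)/gamma) - 1)
T1 = 26 + 273.15 = 299.15 K
Pressure ratio = 4.2 / 1.8 = 2.33333
Exponent = (1.4 - 1)/1.4 = 0.285714
(P2/P1)^exp - 1 = 2.33333^0.285714 - 1 = 0.273902
W = 43.8 * 1.4 / 0.4 * 8.314 * 299.15 / 28 * 0.273902 = 3730

3730 kW


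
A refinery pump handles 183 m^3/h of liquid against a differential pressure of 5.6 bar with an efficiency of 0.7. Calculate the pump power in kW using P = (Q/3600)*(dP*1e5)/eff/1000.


Q = 183 / 3600 = 0.0508333 m^3/s
P = 0.0508333 * (5.6 * 1e5) / 0.7 / 1000 = 40.67

40.67 kW


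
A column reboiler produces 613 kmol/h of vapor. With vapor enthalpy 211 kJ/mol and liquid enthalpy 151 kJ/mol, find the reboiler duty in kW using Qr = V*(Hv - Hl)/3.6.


Qr = 613 * (211 - 151) / 3.6 = 613 * 60 / 3.6 = 10220

10220 kW


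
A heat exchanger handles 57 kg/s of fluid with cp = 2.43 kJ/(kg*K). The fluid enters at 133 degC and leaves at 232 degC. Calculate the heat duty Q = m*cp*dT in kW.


Q = m_dot * cp * delta_T
delta_T = 232 - 133 = 99 K
Q = 57 * 2.43 * 99
= 138.51 * 99
= 13712.49 kW

13712.49 kW


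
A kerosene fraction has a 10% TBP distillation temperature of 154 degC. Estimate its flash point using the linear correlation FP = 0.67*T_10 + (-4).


FP = 0.67 * 154 + (-4) = 99.18

99.18 degC


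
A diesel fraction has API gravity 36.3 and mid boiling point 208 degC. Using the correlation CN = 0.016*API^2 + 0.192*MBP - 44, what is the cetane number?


CN = 0.016 * 36.3^2 + 0.192 * 208 - 44
CN = 21.08304 + 39.936 - 44 = 17.01904

17.01904


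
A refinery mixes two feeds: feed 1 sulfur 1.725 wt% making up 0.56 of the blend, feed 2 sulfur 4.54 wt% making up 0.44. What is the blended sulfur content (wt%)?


Linear sulfur blending: S_blend = x1*S1 + x2*S2
Contribution 1: 0.56 * 1.725 = 0.966 wt%
Contribution 2: 0.44 * 4.54 = 1.9976 wt%
S_blend = 0.966 + 1.9976 = 2.9636

2.9636 wt%


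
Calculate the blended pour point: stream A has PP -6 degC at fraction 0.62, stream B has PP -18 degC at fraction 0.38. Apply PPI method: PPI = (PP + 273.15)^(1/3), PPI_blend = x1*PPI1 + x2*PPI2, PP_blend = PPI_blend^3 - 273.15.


PPI_1 = (-6 + 273.15)^(1/3) = 6.440482
PPI_2 = (-18 + 273.15)^(1/3) = 6.342569
PPI_blend = 0.62 * 6.440482 + 0.38 * 6.342569 = 6.403275
PP_blend = 6.403275^3 - 273.15 = 262.5466 - 273.15 = -10.6

-10.6 degC


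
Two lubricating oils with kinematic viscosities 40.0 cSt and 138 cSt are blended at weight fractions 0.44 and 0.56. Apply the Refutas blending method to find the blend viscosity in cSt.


Refutas method: VBN_i = 14.534*ln(ln(visc_i + 0.8)) + 10.975, blended linearly by mass fraction; since VBN is linear in VBI_i = ln(ln(visc_i + 0.8)) and the fractions sum to 1, blend VBI directly: visc = exp(exp(VBI_blend)) - 0.8
VBI_1 = ln(ln(40.0 + 0.8)) = 1.31068
VBI_2 = ln(ln(138 + 0.8)) = 1.59595
VBI_blend = 0.44 * 1.31068 + 0.56 * 1.59595 = 1.47043
visc_blend = exp(exp(1.47043)) - 0.8 = 76.76

76.76 cSt


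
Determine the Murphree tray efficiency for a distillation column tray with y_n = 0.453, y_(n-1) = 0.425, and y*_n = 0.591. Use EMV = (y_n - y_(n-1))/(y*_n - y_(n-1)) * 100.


Murphree vapor efficiency: EMV = (y_n - y_(n-1)) / (y*_n - y_(n-1)) * 100
EMV = (0.453 - 0.425) / (0.591 - 0.425) * 100 = 0.028 / 0.166 * 100 = 16.87

16.87 %


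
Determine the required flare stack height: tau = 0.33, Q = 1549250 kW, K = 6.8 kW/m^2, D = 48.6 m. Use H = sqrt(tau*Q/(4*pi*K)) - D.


tau*Q/(4*pi*K) = 0.33 * 1549250 / (4 * pi * 6.8) = 5982.97
sqrt(5982.97) = 77.3497
H = 77.3497 - 48.6 = 28.75

28.75 m


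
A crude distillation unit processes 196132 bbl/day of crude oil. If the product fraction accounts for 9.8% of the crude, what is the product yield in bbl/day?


Crude throughput = 196132 bbl/day
Fraction yield = 9.8%
yield = throughput * fraction / 100
yield = 196132 * 9.8 / 100 = 19220.936

19220.936 bbl/day


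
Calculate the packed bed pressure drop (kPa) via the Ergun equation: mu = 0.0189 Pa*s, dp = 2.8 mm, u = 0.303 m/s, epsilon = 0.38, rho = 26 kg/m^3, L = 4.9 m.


dp = 2.8 mm = 0.0028 m
Viscous term = 150*0.0189*0.303*(1-0.38)^2 / (0.0028^2*0.38^3) = 767560
Inertial term = 1.75*26*0.303^2*(1-0.38) / (0.0028*0.38^3) = 16857
dP/L = 767560 + 16857 = 784417 Pa/m
dP = 784417 * 4.9 / 1000 = 3844 kPa

3844 kPa


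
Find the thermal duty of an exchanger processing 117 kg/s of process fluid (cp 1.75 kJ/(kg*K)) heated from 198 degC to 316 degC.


Q = m_dot * cp * delta_T
delta_T = 316 - 198 = 118 K
Q = 117 * 1.75 * 118
= 204.75 * 118
= 24160.5 kW

24160.5 kW


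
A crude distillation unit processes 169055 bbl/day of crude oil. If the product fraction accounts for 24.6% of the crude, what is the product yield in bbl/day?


Crude throughput = 169055 bbl/day
Fraction yield = 24.6%
yield = throughput * fraction / 100
yield = 169055 * 24.6 / 100 = 41587.53

41587.53 bbl/day


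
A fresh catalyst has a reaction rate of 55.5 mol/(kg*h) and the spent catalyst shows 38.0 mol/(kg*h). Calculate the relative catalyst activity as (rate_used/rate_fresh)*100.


Activity (%) = (rate_used / rate_fresh) * 100
rate_used = 38.0, rate_fresh = 55.5
= (38.0 / 55.5) * 100
= 0.6847 * 100 = 68.47

68.47 %


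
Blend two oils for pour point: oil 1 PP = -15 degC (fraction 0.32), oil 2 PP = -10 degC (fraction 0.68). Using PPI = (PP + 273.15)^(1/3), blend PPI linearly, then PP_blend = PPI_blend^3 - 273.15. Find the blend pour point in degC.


PPI_1 = (-15 + 273.15)^(1/3) = 6.36733
PPI_2 = (-10 + 273.15)^(1/3) = 6.408176
PPI_blend = 0.32 * 6.36733 + 0.68 * 6.408176 = 6.395105
PP_blend = 6.395105^3 - 273.15 = 261.543 - 273.15 = -11.61

-11.61 degC


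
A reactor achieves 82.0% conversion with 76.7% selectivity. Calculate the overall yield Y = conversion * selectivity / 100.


Overall yield = conversion (%) * selectivity (%) / 100
Conversion = 82.0%, Selectivity = 76.7%
Y = 82.0 * 76.7 / 100
= 62.894 %

62.894 %


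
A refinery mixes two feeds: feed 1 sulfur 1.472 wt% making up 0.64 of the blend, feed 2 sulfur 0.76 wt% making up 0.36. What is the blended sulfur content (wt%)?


Linear sulfur blending: S_blend = x1*S1 + x2*S2
Contribution 1: 0.64 * 1.472 = 0.94208 wt%
Contribution 2: 0.36 * 0.76 = 0.2736 wt%
S_blend = 0.94208 + 0.2736 = 1.21568

1.21568 wt%


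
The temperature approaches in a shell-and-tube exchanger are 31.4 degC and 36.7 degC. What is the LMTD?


LMTD = (dT1 - dT2) / ln(dT1/dT2)
= (31.4 - 36.7) / ln(31.4 / 36.7) = -5.3 / -0.155969 = 33.98

33.98 degC


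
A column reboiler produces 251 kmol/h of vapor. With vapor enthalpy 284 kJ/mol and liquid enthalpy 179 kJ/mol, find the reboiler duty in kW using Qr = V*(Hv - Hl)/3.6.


Qr = 251 * (284 - 179) / 3.6 = 251 * 105 / 3.6 = 7321

7321 kW


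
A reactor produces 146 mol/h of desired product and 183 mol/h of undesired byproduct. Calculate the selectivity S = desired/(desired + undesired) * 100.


Selectivity = desired / (desired + undesired) * 100
Total products = 146 + 183 = 329 mol/h
S = 146 / 329 * 100
= 0.4438 * 100
= 44.38 %

44.38 %


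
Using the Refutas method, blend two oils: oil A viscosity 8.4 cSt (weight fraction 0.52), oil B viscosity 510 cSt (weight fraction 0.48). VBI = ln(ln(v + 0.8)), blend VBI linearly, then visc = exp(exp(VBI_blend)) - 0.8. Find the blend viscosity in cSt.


Refutas method: VBN_i = 14.534*ln(ln(visc_i + 0.8)) + 10.975, blended linearly by mass fraction; since VBN is linear in VBI_i = ln(ln(visc_i + 0.8)) and the fractions sum to 1, blend VBI directly: visc = exp(exp(VBI_blend)) - 0.8
VBI_1 = ln(ln(8.4 + 0.8)) = 0.797148
VBI_2 = ln(ln(510 + 0.8)) = 1.83034
VBI_blend = 0.52 * 0.797148 + 0.48 * 1.83034 = 1.29308
visc_blend = exp(exp(1.29308)) - 0.8 = 37.44

37.44 cSt


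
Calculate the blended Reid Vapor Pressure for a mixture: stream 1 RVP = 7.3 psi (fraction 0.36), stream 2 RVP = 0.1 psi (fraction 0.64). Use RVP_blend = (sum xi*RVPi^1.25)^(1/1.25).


Chevron index: RVP_blend = (sum xi*RVPi^1.25)^(1/1.25)
RVP^1.25 terms: 0.36 * 7.3^1.25 + 0.64 * 0.1^1.25 = 4.35571
RVP_blend = 4.35571^(1/1.25) = 3.245

3.245 psi


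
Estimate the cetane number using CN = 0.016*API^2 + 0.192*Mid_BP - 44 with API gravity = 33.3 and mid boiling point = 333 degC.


CN = 0.016 * 33.3^2 + 0.192 * 333 - 44
CN = 17.74224 + 63.936 - 44 = 37.67824

37.67824


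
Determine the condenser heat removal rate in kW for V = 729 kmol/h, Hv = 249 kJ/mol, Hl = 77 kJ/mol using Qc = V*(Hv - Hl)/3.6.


Qc = 729 * (249 - 77) / 3.6 = 729 * 172 / 3.6 = 34830

34830 kW


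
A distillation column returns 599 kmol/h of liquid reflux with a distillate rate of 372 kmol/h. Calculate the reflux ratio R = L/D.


Reflux ratio definition: R = L / D (liquid returned / distillate withdrawn)
L = 599 kmol/h, D = 372 kmol/h
R = 599 / 372 = 1.610

1.610


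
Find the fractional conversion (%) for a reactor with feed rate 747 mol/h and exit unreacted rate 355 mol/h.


X = (F_in - F_out) / F_in * 100
Moles reacted = 747 - 355 = 392
X = 392 / 747 * 100
= 0.5248 * 100
= 52.48 %

52.48 %


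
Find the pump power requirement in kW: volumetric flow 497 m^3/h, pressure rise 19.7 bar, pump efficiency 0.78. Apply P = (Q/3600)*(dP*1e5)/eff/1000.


Q = 497 / 3600 = 0.138056 m^3/s
P = 0.138056 * (19.7 * 1e5) / 0.78 / 1000 = 348.7

348.7 kW


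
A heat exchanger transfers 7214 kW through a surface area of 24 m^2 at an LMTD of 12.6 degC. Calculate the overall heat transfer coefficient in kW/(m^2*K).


From Q = U*A*LMTD, U = Q / (A * LMTD)
U = 7214 / (24 * 12.6) = 7214 / 302.4 = 23.86

23.86 kW/(m^2*K)


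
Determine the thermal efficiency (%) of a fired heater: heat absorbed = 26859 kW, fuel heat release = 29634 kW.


Furnace efficiency = Q_absorbed / Q_fuel * 100
= 26859 / 29634 * 100 = 90.64

90.64 %


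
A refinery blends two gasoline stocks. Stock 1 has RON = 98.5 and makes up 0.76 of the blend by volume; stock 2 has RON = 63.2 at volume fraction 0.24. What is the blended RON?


Linear blending: RON_blend = sum(vi * RONi)
Contribution 1: 0.76 * 98.5 = 74.86
Contribution 2: 0.24 * 63.2 = 15.168
RON_blend = 74.86 + 15.168 = 90.028

90.028


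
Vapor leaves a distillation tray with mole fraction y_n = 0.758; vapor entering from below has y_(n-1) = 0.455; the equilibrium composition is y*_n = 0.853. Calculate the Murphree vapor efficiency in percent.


Murphree vapor efficiency: EMV = (y_n - y_(n-1)) / (y*_n - y_(n-1)) * 100
EMV = (0.758 - 0.455) / (0.853 - 0.455) * 100 = 0.303 / 0.398 * 100 = 76.13

76.13 %


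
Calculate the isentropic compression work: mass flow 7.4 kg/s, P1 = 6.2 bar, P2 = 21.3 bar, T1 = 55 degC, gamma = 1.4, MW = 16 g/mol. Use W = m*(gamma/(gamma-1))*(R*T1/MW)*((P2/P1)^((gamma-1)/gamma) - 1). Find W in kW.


Isentropic work: W = m*(gamma/(gamma-1))*(R*T1/MW)*((P2/P1)^((gamma-1)/gamma) - 1)
T1 = 55 + 273.15 = 328.15 K
Pressure ratio = 21.3 / 6.2 = 3.43548
Exponent = (1.4 - 1)/1.4 = 0.285714
(P2/P1)^exp - 1 = 3.43548^0.285714 - 1 = 0.422784
W = 7.4 * 1.4 / 0.4 * 8.314 * 328.15 / 16 * 0.422784 = 1867

1867 kW


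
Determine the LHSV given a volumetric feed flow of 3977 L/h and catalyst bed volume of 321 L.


LHSV = volumetric feed rate / catalyst volume
= 3977 L/h / 321 L
= 12.39 h^-1

12.39 h^-1


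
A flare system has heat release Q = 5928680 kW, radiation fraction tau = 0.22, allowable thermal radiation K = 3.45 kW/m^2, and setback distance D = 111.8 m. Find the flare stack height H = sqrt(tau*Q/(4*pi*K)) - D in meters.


tau*Q/(4*pi*K) = 0.22 * 5928680 / (4 * pi * 3.45) = 30085.1
sqrt(30085.1) = 173.451
H = 173.451 - 111.8 = 61.65

61.65 m


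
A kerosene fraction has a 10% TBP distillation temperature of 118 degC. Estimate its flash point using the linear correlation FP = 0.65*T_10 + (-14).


FP = 0.65 * 118 + (-14) = 62.7

62.7 degC


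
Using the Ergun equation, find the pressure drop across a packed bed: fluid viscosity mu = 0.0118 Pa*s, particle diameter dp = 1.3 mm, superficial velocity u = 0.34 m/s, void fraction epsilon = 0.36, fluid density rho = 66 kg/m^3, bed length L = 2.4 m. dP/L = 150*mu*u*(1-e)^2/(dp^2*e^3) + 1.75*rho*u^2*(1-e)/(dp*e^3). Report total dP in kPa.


dp = 1.3 mm = 0.0013 m
Viscous term = 150*0.0118*0.34*(1-0.36)^2 / (0.0013^2*0.36^3) = 3126210
Inertial term = 1.75*66*0.34^2*(1-0.36) / (0.0013*0.36^3) = 140886
dP/L = 3126210 + 140886 = 3267100 Pa/m
dP = 3267100 * 2.4 / 1000 = 7841 kPa

7841 kPa


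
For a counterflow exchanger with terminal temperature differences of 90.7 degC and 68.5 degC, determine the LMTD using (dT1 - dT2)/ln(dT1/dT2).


LMTD = (dT1 - dT2) / ln(dT1/dT2)
= (90.7 - 68.5) / ln(90.7 / 68.5) = 22.2 / 0.280724 = 79.08

79.08 degC


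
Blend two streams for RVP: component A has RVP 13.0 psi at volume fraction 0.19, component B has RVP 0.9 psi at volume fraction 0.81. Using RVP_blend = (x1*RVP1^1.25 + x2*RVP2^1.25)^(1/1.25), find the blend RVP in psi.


Chevron index: RVP_blend = (sum xi*RVPi^1.25)^(1/1.25)
RVP^1.25 terms: 0.19 * 13.0^1.25 + 0.81 * 0.9^1.25 = 5.40016
RVP_blend = 5.40016^(1/1.25) = 3.854

3.854 psi


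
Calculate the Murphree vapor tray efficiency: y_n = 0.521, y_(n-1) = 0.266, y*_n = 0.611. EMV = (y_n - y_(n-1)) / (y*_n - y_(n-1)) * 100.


Murphree vapor efficiency: EMV = (y_n - y_(n-1)) / (y*_n - y_(n-1)) * 100
EMV = (0.521 - 0.266) / (0.611 - 0.266) * 100 = 0.255 / 0.345 * 100 = 73.91

73.91 %


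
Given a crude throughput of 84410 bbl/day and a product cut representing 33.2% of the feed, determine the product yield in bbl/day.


Crude throughput = 84410 bbl/day
Fraction yield = 33.2%
yield = throughput * fraction / 100
yield = 84410 * 33.2 / 100 = 28024.12

28024.12 bbl/day


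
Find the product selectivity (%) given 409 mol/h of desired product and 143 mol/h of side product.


Selectivity = desired / (desired + undesired) * 100
Total products = 409 + 143 = 552 mol/h
S = 409 / 552 * 100
= 0.7409 * 100
= 74.09 %

74.09 %


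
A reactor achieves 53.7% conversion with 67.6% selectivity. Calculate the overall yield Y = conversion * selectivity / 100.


Overall yield = conversion (%) * selectivity (%) / 100
Conversion = 53.7%, Selectivity = 67.6%
Y = 53.7 * 67.6 / 100
= 36.3012 %

36.3012 %


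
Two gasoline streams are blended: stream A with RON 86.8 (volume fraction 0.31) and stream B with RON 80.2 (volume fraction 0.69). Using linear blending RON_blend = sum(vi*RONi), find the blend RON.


Linear blending: RON_blend = sum(vi * RONi)
Contribution 1: 0.31 * 86.8 = 26.908
Contribution 2: 0.69 * 80.2 = 55.338
RON_blend = 26.908 + 55.338 = 82.246

82.246


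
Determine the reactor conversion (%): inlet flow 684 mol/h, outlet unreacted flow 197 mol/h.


X = (F_in - F_out) / F_in * 100
Moles reacted = 684 - 197 = 487
X = 487 / 684 * 100
= 0.7120 * 100
= 71.20 %

71.20 %


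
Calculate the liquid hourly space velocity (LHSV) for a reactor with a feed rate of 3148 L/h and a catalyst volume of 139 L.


LHSV = volumetric feed rate / catalyst volume
= 3148 L/h / 139 L
= 22.65 h^-1

22.65 h^-1


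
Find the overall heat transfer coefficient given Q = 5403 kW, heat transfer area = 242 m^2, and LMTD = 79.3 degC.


From Q = U*A*LMTD, U = Q / (A * LMTD)
U = 5403 / (242 * 79.3) = 5403 / 19190.6 = 0.2815

0.2815 kW/(m^2*K)


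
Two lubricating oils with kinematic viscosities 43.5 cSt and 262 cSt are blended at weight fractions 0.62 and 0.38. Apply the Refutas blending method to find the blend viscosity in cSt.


Refutas method: VBN_i = 14.534*ln(ln(visc_i + 0.8)) + 10.975, blended linearly by mass fraction; since VBN is linear in VBI_i = ln(ln(visc_i + 0.8)) and the fractions sum to 1, blend VBI directly: visc = exp(exp(VBI_blend)) - 0.8
VBI_1 = ln(ln(43.5 + 0.8)) = 1.33263
VBI_2 = ln(ln(262 + 0.8)) = 1.71765
VBI_blend = 0.62 * 1.33263 + 0.38 * 1.71765 = 1.47894
visc_blend = exp(exp(1.47894)) - 0.8 = 79.70

79.70 cSt


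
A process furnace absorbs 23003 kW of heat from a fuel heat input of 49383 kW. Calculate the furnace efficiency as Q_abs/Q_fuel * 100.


Furnace efficiency = Q_absorbed / Q_fuel * 100
= 23003 / 49383 * 100 = 46.58

46.58 %


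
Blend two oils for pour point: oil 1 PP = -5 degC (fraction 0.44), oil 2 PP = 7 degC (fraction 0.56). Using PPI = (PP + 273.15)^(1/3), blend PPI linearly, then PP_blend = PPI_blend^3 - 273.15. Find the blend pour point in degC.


PPI_1 = (-5 + 273.15)^(1/3) = 6.448508
PPI_2 = (7 + 273.15)^(1/3) = 6.543301
PPI_blend = 0.44 * 6.448508 + 0.56 * 6.543301 = 6.501592
PP_blend = 6.501592^3 - 273.15 = 274.8268 - 273.15 = 1.68

1.68 degC


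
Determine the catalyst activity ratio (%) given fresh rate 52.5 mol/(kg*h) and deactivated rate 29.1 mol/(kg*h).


Activity (%) = (rate_used / rate_fresh) * 100
rate_used = 29.1, rate_fresh = 52.5
= (29.1 / 52.5) * 100
= 0.5543 * 100 = 55.43

55.43 %


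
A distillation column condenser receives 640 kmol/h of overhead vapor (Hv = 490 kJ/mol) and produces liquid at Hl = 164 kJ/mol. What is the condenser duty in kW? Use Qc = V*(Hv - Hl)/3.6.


Qc = 640 * (490 - 164) / 3.6 = 640 * 326 / 3.6 = 57960

57960 kW


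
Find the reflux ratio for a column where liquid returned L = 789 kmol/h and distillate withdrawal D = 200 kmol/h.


Reflux ratio definition: R = L / D (liquid returned / distillate withdrawn)
L = 789 kmol/h, D = 200 kmol/h
R = 789 / 200 = 3.945

3.945


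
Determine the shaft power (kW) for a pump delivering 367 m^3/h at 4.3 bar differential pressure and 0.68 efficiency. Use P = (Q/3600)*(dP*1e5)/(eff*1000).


Q = 367 / 3600 = 0.101944 m^3/s
P = 0.101944 * (4.3 * 1e5) / 0.68 / 1000 = 64.46

64.46 kW


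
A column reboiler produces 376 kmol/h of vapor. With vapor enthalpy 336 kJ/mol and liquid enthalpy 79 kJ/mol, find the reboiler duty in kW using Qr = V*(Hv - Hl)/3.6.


Qr = 376 * (336 - 79) / 3.6 = 376 * 257 / 3.6 = 26840

26840 kW


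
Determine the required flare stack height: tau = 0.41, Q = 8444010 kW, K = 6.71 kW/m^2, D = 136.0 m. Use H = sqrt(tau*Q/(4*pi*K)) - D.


tau*Q/(4*pi*K) = 0.41 * 8444010 / (4 * pi * 6.71) = 41058.2
sqrt(41058.2) = 202.628
H = 202.628 - 136.0 = 66.63

66.63 m


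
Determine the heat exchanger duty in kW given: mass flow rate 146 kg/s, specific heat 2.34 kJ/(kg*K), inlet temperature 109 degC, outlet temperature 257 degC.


Q = m_dot * cp * delta_T
delta_T = 257 - 109 = 148 K
Q = 146 * 2.34 * 148
= 341.64 * 148
= 50562.72 kW

50562.72 kW


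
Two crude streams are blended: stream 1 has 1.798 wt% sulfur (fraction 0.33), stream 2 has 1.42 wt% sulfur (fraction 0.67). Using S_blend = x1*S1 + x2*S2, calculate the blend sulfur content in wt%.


Linear sulfur blending: S_blend = x1*S1 + x2*S2
Contribution 1: 0.33 * 1.798 = 0.59334 wt%
Contribution 2: 0.67 * 1.42 = 0.9514 wt%
S_blend = 0.59334 + 0.9514 = 1.54474

1.54474 wt%


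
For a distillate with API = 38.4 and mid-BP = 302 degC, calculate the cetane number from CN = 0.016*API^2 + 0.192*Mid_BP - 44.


CN = 0.016 * 38.4^2 + 0.192 * 302 - 44
CN = 23.59296 + 57.984 - 44 = 37.57696

37.57696


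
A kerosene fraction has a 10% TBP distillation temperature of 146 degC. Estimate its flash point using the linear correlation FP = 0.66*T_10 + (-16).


FP = 0.66 * 146 + (-16) = 80.36

80.36 degC


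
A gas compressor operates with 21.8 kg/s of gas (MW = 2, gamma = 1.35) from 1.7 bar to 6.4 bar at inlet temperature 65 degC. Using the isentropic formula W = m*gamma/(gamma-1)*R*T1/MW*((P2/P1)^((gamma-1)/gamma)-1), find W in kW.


Isentropic work: W = m*(gamma/(gamma-1))*(R*T1/MW)*((P2/P1)^((gamma-1)/gamma) - 1)
T1 = 65 + 273.15 = 338.15 K
Pressure ratio = 6.4 / 1.7 = 3.76471
Exponent = (1.35 - 1)/1.35 = 0.259259
(P2/P1)^exp - 1 = 3.76471^0.259259 - 1 = 0.410144
W = 21.8 * 1.35 / 0.35 * 8.314 * 338.15 / 2 * 0.410144 = 48480

48480 kW


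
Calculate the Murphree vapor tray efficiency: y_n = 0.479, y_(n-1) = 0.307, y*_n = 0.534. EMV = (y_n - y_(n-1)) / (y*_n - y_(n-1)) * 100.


Murphree vapor efficiency: EMV = (y_n - y_(n-1)) / (y*_n - y_(n-1)) * 100
EMV = (0.479 - 0.307) / (0.534 - 0.307) * 100 = 0.172 / 0.227 * 100 = 75.77

75.77 %


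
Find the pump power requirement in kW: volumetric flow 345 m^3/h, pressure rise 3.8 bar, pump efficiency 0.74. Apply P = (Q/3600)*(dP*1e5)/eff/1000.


Q = 345 / 3600 = 0.0958333 m^3/s
P = 0.0958333 * (3.8 * 1e5) / 0.74 / 1000 = 49.21

49.21 kW


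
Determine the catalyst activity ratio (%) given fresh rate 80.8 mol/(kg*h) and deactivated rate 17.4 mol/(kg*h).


Activity (%) = (rate_used / rate_fresh) * 100
rate_used = 17.4, rate_fresh = 80.8
= (17.4 / 80.8) * 100
= 0.2153 * 100 = 21.53

21.53 %


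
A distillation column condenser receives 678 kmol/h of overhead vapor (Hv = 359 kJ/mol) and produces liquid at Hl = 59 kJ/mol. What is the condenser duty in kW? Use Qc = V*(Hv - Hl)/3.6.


Qc = 678 * (359 - 59) / 3.6 = 678 * 300 / 3.6 = 56500

56500 kW


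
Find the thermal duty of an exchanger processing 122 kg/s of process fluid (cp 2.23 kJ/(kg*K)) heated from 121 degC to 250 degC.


Q = m_dot * cp * delta_T
delta_T = 250 - 121 = 129 K
Q = 122 * 2.23 * 129
= 272.06 * 129
= 35095.74 kW

35095.74 kW


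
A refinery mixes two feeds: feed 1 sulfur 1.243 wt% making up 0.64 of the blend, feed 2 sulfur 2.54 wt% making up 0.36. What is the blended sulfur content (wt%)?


Linear sulfur blending: S_blend = x1*S1 + x2*S2
Contribution 1: 0.64 * 1.243 = 0.79552 wt%
Contribution 2: 0.36 * 2.54 = 0.9144 wt%
S_blend = 0.79552 + 0.9144 = 1.70992

1.70992 wt%


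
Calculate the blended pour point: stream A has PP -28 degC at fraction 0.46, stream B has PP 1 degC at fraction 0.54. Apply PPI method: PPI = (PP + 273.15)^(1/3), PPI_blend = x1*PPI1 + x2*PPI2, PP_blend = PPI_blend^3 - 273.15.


PPI_1 = (-28 + 273.15)^(1/3) = 6.258601
PPI_2 = (1 + 273.15)^(1/3) = 6.49625
PPI_blend = 0.46 * 6.258601 + 0.54 * 6.49625 = 6.386931
PP_blend = 6.386931^3 - 273.15 = 260.5414 - 273.15 = -12.61

-12.61 degC


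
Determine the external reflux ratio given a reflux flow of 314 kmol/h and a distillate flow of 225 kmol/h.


Reflux ratio definition: R = L / D (liquid returned / distillate withdrawn)
L = 314 kmol/h, D = 225 kmol/h
R = 314 / 225 = 1.396

1.396


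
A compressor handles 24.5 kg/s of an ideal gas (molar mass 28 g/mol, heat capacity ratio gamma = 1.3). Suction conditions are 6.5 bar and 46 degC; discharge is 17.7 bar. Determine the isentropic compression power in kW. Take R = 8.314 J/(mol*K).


Isentropic work: W = m*(gamma/(gamma-1))*(R*T1/MW)*((P2/P1)^((gamma-1)/gamma) - 1)
T1 = 46 + 273.15 = 319.15 K
Pressure ratio = 17.7 / 6.5 = 2.72308
Exponent = (1.3 - 1)/1.3 = 0.230769
(P2/P1)^exp - 1 = 2.72308^0.230769 - 1 = 0.260081
W = 24.5 * 1.3 / 0.3 * 8.314 * 319.15 / 28 * 0.260081 = 2617

2617 kW


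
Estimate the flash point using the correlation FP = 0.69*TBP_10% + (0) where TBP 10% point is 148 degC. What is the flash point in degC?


FP = 0.69 * 148 + (0) = 102.12

102.12 degC


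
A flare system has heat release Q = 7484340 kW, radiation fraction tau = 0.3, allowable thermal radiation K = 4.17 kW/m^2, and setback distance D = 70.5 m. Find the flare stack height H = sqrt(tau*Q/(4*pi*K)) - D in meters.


tau*Q/(4*pi*K) = 0.3 * 7484340 / (4 * pi * 4.17) = 42847.8
sqrt(42847.8) = 206.997
H = 206.997 - 70.5 = 136.5

136.5 m


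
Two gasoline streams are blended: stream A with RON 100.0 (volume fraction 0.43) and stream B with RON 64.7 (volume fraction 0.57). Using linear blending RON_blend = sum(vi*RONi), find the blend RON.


Linear blending: RON_blend = sum(vi * RONi)
Contribution 1: 0.43 * 100.0 = 43
Contribution 2: 0.57 * 64.7 = 36.879
RON_blend = 43 + 36.879 = 79.879

79.879


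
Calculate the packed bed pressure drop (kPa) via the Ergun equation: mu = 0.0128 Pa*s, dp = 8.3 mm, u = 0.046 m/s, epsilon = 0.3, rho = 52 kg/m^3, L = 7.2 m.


dp = 8.3 mm = 0.0083 m
Viscous term = 150*0.0128*0.046*(1-0.3)^2 / (0.0083^2*0.3^3) = 23266.7
Inertial term = 1.75*52*0.046^2*(1-0.3) / (0.0083*0.3^3) = 601.469
dP/L = 23266.7 + 601.469 = 23868.2 Pa/m
dP = 23868.2 * 7.2 / 1000 = 171.9 kPa

171.9 kPa


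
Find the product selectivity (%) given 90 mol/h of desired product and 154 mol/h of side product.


Selectivity = desired / (desired + undesired) * 100
Total products = 90 + 154 = 244 mol/h
S = 90 / 244 * 100
= 0.3689 * 100
= 36.89 %

36.89 %


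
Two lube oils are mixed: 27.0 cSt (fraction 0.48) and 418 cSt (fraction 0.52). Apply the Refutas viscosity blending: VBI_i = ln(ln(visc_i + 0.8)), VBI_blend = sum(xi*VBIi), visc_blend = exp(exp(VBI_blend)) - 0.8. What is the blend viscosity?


Refutas method: VBN_i = 14.534*ln(ln(visc_i + 0.8)) + 10.975, blended linearly by mass fraction; since VBN is linear in VBI_i = ln(ln(visc_i + 0.8)) and the fractions sum to 1, blend VBI directly: visc = exp(exp(VBI_blend)) - 0.8
VBI_1 = ln(ln(27.0 + 0.8)) = 1.20148
VBI_2 = ln(ln(418 + 0.8)) = 1.79797
VBI_blend = 0.48 * 1.20148 + 0.52 * 1.79797 = 1.51165
visc_blend = exp(exp(1.51165)) - 0.8 = 92.35

92.35 cSt


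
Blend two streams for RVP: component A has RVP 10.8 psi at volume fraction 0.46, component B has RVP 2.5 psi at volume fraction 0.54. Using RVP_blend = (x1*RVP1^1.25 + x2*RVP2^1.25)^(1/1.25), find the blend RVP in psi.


Chevron index: RVP_blend = (sum xi*RVPi^1.25)^(1/1.25)
RVP^1.25 terms: 0.46 * 10.8^1.25 + 0.54 * 2.5^1.25 = 10.7037
RVP_blend = 10.7037^(1/1.25) = 6.662

6.662 psi


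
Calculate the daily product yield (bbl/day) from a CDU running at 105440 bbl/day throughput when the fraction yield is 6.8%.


Crude throughput = 105440 bbl/day
Fraction yield = 6.8%
yield = throughput * fraction / 100
yield = 105440 * 6.8 / 100 = 7169.92

7169.92 bbl/day


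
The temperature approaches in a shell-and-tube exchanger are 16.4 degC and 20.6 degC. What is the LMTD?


LMTD = (dT1 - dT2) / ln(dT1/dT2)
= (16.4 - 20.6) / ln(16.4 / 20.6) = -4.2 / -0.22801 = 18.42

18.42 degC


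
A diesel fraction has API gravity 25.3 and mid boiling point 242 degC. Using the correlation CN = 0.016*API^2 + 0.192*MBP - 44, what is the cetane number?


CN = 0.016 * 25.3^2 + 0.192 * 242 - 44
CN = 10.24144 + 46.464 - 44 = 12.70544

12.70544


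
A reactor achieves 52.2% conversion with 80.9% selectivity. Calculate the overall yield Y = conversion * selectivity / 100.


Overall yield = conversion (%) * selectivity (%) / 100
Conversion = 52.2%, Selectivity = 80.9%
Y = 52.2 * 80.9 / 100
= 42.2298 %

42.2298 %


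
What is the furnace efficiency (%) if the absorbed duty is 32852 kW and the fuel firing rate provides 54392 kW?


Furnace efficiency = Q_absorbed / Q_fuel * 100
= 32852 / 54392 * 100 = 60.40

60.40 %


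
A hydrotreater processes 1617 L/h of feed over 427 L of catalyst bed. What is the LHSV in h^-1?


LHSV = volumetric feed rate / catalyst volume
= 1617 L/h / 427 L
= 3.787 h^-1

3.787 h^-1


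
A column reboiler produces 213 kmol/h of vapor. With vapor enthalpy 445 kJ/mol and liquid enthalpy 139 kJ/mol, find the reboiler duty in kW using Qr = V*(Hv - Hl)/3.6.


Qr = 213 * (445 - 139) / 3.6 = 213 * 306 / 3.6 = 18100

18100 kW


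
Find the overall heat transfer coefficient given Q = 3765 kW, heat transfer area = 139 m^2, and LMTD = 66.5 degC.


From Q = U*A*LMTD, U = Q / (A * LMTD)
U = 3765 / (139 * 66.5) = 3765 / 9243.5 = 0.4073

0.4073 kW/(m^2*K)


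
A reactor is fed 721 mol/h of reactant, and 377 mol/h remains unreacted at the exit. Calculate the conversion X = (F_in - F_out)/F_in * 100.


X = (F_in - F_out) / F_in * 100
Moles reacted = 721 - 377 = 344
X = 344 / 721 * 100
= 0.4771 * 100
= 47.71 %

47.71 %


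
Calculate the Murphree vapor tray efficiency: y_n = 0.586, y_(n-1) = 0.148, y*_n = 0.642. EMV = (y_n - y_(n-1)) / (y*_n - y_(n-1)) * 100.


Murphree vapor efficiency: EMV = (y_n - y_(n-1)) / (y*_n - y_(n-1)) * 100
EMV = (0.586 - 0.148) / (0.642 - 0.148) * 100 = 0.438 / 0.494 * 100 = 88.66

88.66 %


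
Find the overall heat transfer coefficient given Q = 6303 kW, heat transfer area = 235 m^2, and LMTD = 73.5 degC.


From Q = U*A*LMTD, U = Q / (A * LMTD)
U = 6303 / (235 * 73.5) = 6303 / 17272.5 = 0.3649

0.3649 kW/(m^2*K)


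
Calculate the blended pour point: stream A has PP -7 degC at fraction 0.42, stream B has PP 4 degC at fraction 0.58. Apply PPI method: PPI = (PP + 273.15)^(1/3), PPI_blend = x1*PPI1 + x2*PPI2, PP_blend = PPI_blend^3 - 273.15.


PPI_1 = (-7 + 273.15)^(1/3) = 6.432436
PPI_2 = (4 + 273.15)^(1/3) = 6.51986
PPI_blend = 0.42 * 6.432436 + 0.58 * 6.51986 = 6.483142
PP_blend = 6.483142^3 - 273.15 = 272.4938 - 273.15 = -0.66

-0.66 degC


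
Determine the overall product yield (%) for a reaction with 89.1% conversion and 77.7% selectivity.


Overall yield = conversion (%) * selectivity (%) / 100
Conversion = 89.1%, Selectivity = 77.7%
Y = 89.1 * 77.7 / 100
= 69.2307 %

69.2307 %


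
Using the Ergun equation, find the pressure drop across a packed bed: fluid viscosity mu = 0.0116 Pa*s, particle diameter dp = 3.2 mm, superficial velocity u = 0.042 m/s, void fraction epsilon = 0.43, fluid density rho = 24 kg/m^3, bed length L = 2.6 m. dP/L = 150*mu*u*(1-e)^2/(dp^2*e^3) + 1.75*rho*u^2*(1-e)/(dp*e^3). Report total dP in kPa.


dp = 3.2 mm = 0.0032 m
Viscous term = 150*0.0116*0.042*(1-0.43)^2 / (0.0032^2*0.43^3) = 29163.7
Inertial term = 1.75*24*0.042^2*(1-0.43) / (0.0032*0.43^3) = 165.984
dP/L = 29163.7 + 165.984 = 29329.7 Pa/m
dP = 29329.7 * 2.6 / 1000 = 76.26 kPa

76.26 kPa


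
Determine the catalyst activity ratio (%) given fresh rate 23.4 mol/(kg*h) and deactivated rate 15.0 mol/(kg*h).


Activity (%) = (rate_used / rate_fresh) * 100
rate_used = 15.0, rate_fresh = 23.4
= (15.0 / 23.4) * 100
= 0.6410 * 100 = 64.10

64.10 %


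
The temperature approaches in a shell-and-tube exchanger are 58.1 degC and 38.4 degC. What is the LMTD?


LMTD = (dT1 - dT2) / ln(dT1/dT2)
= (58.1 - 38.4) / ln(58.1 / 38.4) = 19.7 / 0.414108 = 47.57

47.57 degC


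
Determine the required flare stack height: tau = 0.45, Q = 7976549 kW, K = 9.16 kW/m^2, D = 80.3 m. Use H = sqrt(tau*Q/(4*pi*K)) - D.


tau*Q/(4*pi*K) = 0.45 * 7976549 / (4 * pi * 9.16) = 31183.3
sqrt(31183.3) = 176.588
H = 176.588 - 80.3 = 96.29

96.29 m


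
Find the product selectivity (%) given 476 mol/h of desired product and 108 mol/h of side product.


Selectivity = desired / (desired + undesired) * 100
Total products = 476 + 108 = 584 mol/h
S = 476 / 584 * 100
= 0.8151 * 100
= 81.51 %

81.51 %


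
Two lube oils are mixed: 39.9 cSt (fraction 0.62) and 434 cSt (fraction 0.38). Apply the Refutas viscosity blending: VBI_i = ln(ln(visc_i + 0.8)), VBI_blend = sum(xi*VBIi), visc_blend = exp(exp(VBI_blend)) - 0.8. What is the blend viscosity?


Refutas method: VBN_i = 14.534*ln(ln(visc_i + 0.8)) + 10.975, blended linearly by mass fraction; since VBN is linear in VBI_i = ln(ln(visc_i + 0.8)) and the fractions sum to 1, blend VBI directly: visc = exp(exp(VBI_blend)) - 0.8
VBI_1 = ln(ln(39.9 + 0.8)) = 1.31001
VBI_2 = ln(ln(434 + 0.8)) = 1.80416
VBI_blend = 0.62 * 1.31001 + 0.38 * 1.80416 = 1.49779
visc_blend = exp(exp(1.49779)) - 0.8 = 86.71

86.71 cSt
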